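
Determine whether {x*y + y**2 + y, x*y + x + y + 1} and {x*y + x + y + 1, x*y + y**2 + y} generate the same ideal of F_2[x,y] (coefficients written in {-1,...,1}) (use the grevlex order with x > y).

Two ideals are equal iff their reduced Gröbner bases coincide (the reduced basis is unique for a fixed ordering).
Buchberger on the first generating set:
f_1 = x*y + y**2 + y, LT = x*y.
f_2 = x*y + x + y + 1, LT = x*y.

S(f_1,f_2): lcm = x*y. S = y**2 + x + 1.
  reduce S modulo (f_1, f_2):
  remainder y**2 + x + 1 ≠ 0; add g_3 = y**2 + x + 1 to the basis.

S(f_1,g_3): lcm = x*y**2. S = y**3 + x**2 + y**2 + x.
  reduce S modulo (f_1, f_2, g_3):
  remainder x**2 + x ≠ 0; add g_4 = x**2 + x to the basis.

The other S-polynomials (S(f_2,g_3), S(f_1,g_4), S(f_2,g_4), S(g_3,g_4)) all reduce to 0 modulo the current basis, so we have a Gröbner basis.
Inter-reduce: drop elements whose leading term is divisible by another's, tail-reduce, and make monic.
Reduced Gröbner basis: {x**2 + x, x*y + x + y + 1, y**2 + x + 1}.

Buchberger on the second generating set:
h_1 = x*y + x + y + 1, LT = x*y.
h_2 = x*y + y**2 + y, LT = x*y.

S(h_1,h_2): lcm = x*y. S = y**2 + x + 1.
  reduce S modulo (h_1, h_2):
  remainder y**2 + x + 1 ≠ 0; add k_3 = y**2 + x + 1 to the basis.

S(h_1,k_3): lcm = x*y**2. S = x**2 + x*y + y**2 + x + y.
  reduce S modulo (h_1, h_2, k_3):
  remainder x**2 + x ≠ 0; add k_4 = x**2 + x to the basis.

The other S-polynomials (S(h_2,k_3), S(h_1,k_4), S(h_2,k_4), S(k_3,k_4)) all reduce to 0 modulo the current basis, so we have a Gröbner basis.
Inter-reduce: drop elements whose leading term is divisible by another's, tail-reduce, and make monic.
Reduced Gröbner basis: {x**2 + x, x*y + x + y + 1, y**2 + x + 1}.

Same reduced basis, so the two generating sets span the same ideal.

Yes, the ideals are equal.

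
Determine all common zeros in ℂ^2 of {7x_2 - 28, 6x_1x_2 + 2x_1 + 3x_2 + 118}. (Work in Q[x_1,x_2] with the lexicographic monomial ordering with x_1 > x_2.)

{(-5, 4)}

Compute a lex Gröbner basis by Buchberger's algorithm.
f_1 = 7x_2 - 28, LT = x_2.
f_2 = 6x_1x_2 + 2x_1 + 3x_2 + 118, LT = x_1x_2.

S(f_1,f_2): lcm = x_1x_2. S = -13/3x_1 - 1/2x_2 - 59/3.
  leading term x_1: no divisor's leading term divides it; move -13/3x_1 to the remainder.
  leading term x_2: subtract (-1/14)·f_1 from -1/2x_2 - 59/3 → -65/3
  leading term 1: no divisor's leading term divides it; move -65/3 to the remainder.
  remainder -13/3x_1 - 65/3 ≠ 0; add h_3 = -13/3x_1 - 65/3 to the basis.

S(f_1,h_3): leading monomials are coprime, so the S-polynomial reduces to 0 (Buchberger's first criterion).
S(f_2,h_3): lcm = x_1x_2. S = 1/3x_1 - 9/2x_2 + 59/3.
  leading term x_1: subtract (-1/13)·h_3 from 1/3x_1 - 9/2x_2 + 59/3 → -9/2x_2 + 18
  leading term x_2: subtract (-9/14)·f_1 from -9/2x_2 + 18 → 0
  remainder 0.

Every S-polynomial of the final basis reduces to 0, so we have a Gröbner basis.
Inter-reduce: drop elements whose leading term is divisible by another's, tail-reduce, and make monic.
Reduced Gröbner basis: {x_1 + 5, x_2 - 4}.

Elimination: the polynomial x_2 - 4 lies in the elimination ideal for x_2, so x_2 ∈ {4}. For each such x_2, the remaining basis elements (now univariate) give the rest of the solution.
  x_2 = 4: the earlier basis element becomes x_1 + 5 = 0, giving x_1 = -5 — point (-5, 4).
Check: every point annihilates each of the original generators.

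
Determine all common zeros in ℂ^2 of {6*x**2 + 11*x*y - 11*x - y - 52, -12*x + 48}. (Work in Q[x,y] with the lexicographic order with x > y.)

{(4, 0)}

Compute a lex Gröbner basis by Buchberger's algorithm.
f_1 = 6*x**2 + 11*x*y - 11*x - y - 52, LT = x**2.
f_2 = -12*x + 48, LT = x.

S(f_1,f_2): lcm = x**2. S = 11/6*x*y + 13/6*x - 1/6*y - 26/3.
  leading term x*y: subtract (-11/72*y)·f_2 from 11/6*x*y + 13/6*x - 1/6*y - 26/3 → 13/6*x + 43/6*y - 26/3
  leading term x: subtract (-13/72)·f_2 from 13/6*x + 43/6*y - 26/3 → 43/6*y
  leading term y: no divisor's leading term divides it; move 43/6*y to the remainder.
  remainder 43/6*y ≠ 0; add h_3 = 43/6*y to the basis.

The other S-polynomials (S(f_1,h_3), S(f_2,h_3)) all reduce to 0 modulo the current basis, so we have a Gröbner basis.
Inter-reduce: drop elements whose leading term is divisible by another's, tail-reduce, and make monic.
Reduced Gröbner basis: {x - 4, y}.

The lex basis is triangular: the last element involves only y. Solving y = 0 gives y ∈ {0}; substituting each value into the earlier elements determines the remaining variables.
  y = 0: the earlier basis element becomes x - 4 = 0, giving x = 4 — point (4, 0).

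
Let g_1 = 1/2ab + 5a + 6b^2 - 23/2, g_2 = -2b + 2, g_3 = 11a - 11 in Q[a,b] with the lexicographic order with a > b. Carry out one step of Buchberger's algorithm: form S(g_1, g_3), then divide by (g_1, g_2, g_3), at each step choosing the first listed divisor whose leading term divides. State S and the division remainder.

S(g_1, g_3) = 10a + 12b^2 + b - 23; remainder on division = 0.

lcm(LM(g_1), LM(g_3)) = ab.
S = (lcm/LT(g_1))·g_1 − (lcm/LT(g_3))·g_3 = 10a + 12b^2 + b - 23.
Reduce S modulo (g_1, g_2, g_3) in that order:
  leading term a: subtract (10/11)·g_3 from 10a + 12b^2 + b - 23 → 12b^2 + b - 13
  leading term b^2: subtract (-6b)·g_2 from 12b^2 + b - 13 → 13b - 13
  leading term b: subtract (-13/2)·g_2 from 13b - 13 → 0
The remainder is 0, so this S-polynomial contributes no new basis element.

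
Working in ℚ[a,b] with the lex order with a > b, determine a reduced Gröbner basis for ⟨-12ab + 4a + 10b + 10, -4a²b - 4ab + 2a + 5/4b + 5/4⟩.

G = {a + 105/32b² + 79/16b + 53/32, b³ + 41/35b² + 9/35b + 3/35}

f_1 = -12ab + 4a + 10b + 10, LT = ab.
f_2 = -4a²b - 4ab + 2a + 5/4b + 5/4, LT = a²b.

S(f_1,f_2): lcm = a²b. S = -⅓a² - 11/6ab - ⅓a + 5/16b + 5/16.
  reduce S modulo (f_1, f_2):
  remainder -⅓a² - 17/18a - 175/144b - 175/144 ≠ 0; add g_3 = -⅓a² - 17/18a - 175/144b - 175/144 to the basis.

S(f_1,g_3): lcm = a²b. S = -⅓a² - 11/3ab - ⅚a - 175/48b² - 175/48b.
  reduce S modulo (f_1, f_2, g_3):
  remainder -10/9a - 175/48b² - 395/72b - 265/144 ≠ 0; add g_4 = -10/9a - 175/48b² - 395/72b - 265/144 to the basis.

S(f_1,g_4): lcm = ab. S = -⅓a - 105/32b³ - 79/16b² - 239/96b - ⅚.
  reduce S modulo (f_1, f_2, g_3, g_4):
  remainder -105/32b³ - 123/32b² - 27/32b - 9/32 ≠ 0; add g_5 = -105/32b³ - 123/32b² - 27/32b - 9/32 to the basis.

The other S-polynomials (S(f_2,g_3), S(f_2,g_4), S(g_3,g_4), S(f_1,g_5), S(f_2,g_5), S(g_3,g_5), S(g_4,g_5)) all reduce to 0 modulo the current basis, so we have a Gröbner basis.
Inter-reduce: drop elements whose leading term is divisible by another's, tail-reduce, and make monic.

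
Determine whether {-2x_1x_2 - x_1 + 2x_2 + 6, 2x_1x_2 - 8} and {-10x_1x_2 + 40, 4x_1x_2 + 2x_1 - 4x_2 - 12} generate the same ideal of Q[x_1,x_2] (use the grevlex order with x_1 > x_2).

Yes, the ideals are equal.

Since reduced Gröbner bases are canonical representatives of ideals under a given ordering, it suffices to compute and compare them.
Buchberger on the first generating set:
f_1 = -2x_1x_2 - x_1 + 2x_2 + 6, LT = x_1x_2.
f_2 = 2x_1x_2 - 8, LT = x_1x_2.

S(f_1,f_2): lcm = x_1x_2. S = 1/2x_1 - x_2 + 1.
  reduce S modulo (f_1, f_2):
  remainder 1/2x_1 - x_2 + 1 ≠ 0; add g_3 = 1/2x_1 - x_2 + 1 to the basis.

S(f_1,g_3): lcm = x_1x_2. S = 2x_2^2 + 1/2x_1 - 3x_2 - 3.
  reduce S modulo (f_1, f_2, g_3):
  remainder 2x_2^2 - 2x_2 - 4 ≠ 0; add g_4 = 2x_2^2 - 2x_2 - 4 to the basis.

The other S-polynomials (S(f_2,g_3), S(f_1,g_4), S(f_2,g_4), S(g_3,g_4)) all reduce to 0 modulo the current basis, so we have a Gröbner basis.
Inter-reduce: drop elements whose leading term is divisible by another's, tail-reduce, and make monic.
Reduced Gröbner basis: {x_2^2 - x_2 - 2, x_1 - 2x_2 + 2}.

Buchberger on the second generating set:
h_1 = -10x_1x_2 + 40, LT = x_1x_2.
h_2 = 4x_1x_2 + 2x_1 - 4x_2 - 12, LT = x_1x_2.

S(h_1,h_2): lcm = x_1x_2. S = -1/2x_1 + x_2 - 1.
  reduce S modulo (h_1, h_2):
  remainder -1/2x_1 + x_2 - 1 ≠ 0; add k_3 = -1/2x_1 + x_2 - 1 to the basis.

S(h_1,k_3): lcm = x_1x_2. S = 2x_2^2 - 2x_2 - 4.
  reduce S modulo (h_1, h_2, k_3):
  remainder 2x_2^2 - 2x_2 - 4 ≠ 0; add k_4 = 2x_2^2 - 2x_2 - 4 to the basis.

The other S-polynomials (S(h_2,k_3), S(h_1,k_4), S(h_2,k_4), S(k_3,k_4)) all reduce to 0 modulo the current basis, so we have a Gröbner basis.
Inter-reduce: drop elements whose leading term is divisible by another's, tail-reduce, and make monic.
Reduced Gröbner basis: {x_2^2 - x_2 - 2, x_1 - 2x_2 + 2}.

The two bases agree; hence the ideals are identical.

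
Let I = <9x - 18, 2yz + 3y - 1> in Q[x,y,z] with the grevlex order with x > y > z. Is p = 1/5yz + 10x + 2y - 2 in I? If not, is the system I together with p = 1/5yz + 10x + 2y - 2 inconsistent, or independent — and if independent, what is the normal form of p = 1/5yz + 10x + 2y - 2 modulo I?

1/5yz + 10x + 2y - 2 is independent of I; its normal form modulo I is 17/10y + 181/10.

First compute the reduced Gröbner basis of I by Buchberger's algorithm.
f_1 = 9x - 18, LT = x.
f_2 = 2yz + 3y - 1, LT = yz.

The S-polynomials (S(f_1,f_2)) all reduce to 0 modulo the current basis, so we have a Gröbner basis.
Inter-reduce: drop elements whose leading term is divisible by another's, tail-reduce, and make monic.
Reduced Gröbner basis: {yz + 3/2y - 1/2, x - 2}.
Label its elements g_1 = yz + 3/2y - 1/2, g_2 = x - 2.

Reduce p = 1/5yz + 10x + 2y - 2 modulo G:
  leading term yz: subtract (1/5)·g_1 from 1/5yz + 10x + 2y - 2 → 10x + 17/10y - 19/10
  leading term x: subtract (10)·g_2 from 10x + 17/10y - 19/10 → 17/10y + 181/10
  leading term y: no divisor's leading term divides it; move 17/10y to the remainder.
  leading term 1: no divisor's leading term divides it; move 181/10 to the remainder.
  normal form = 17/10y + 181/10.
The normal form is nonzero, so p ∉ I. Since p minus its normal form lies in I, I + (p) = I + (r) where r = 17/10y + 181/10; decide whether this ideal is the whole ring.
Run Buchberger on G together with r (pairs among the g_i already reduce to 0 since G is a Gröbner basis):
g_1 = yz + 3/2y - 1/2, LT = yz.
g_2 = x - 2, LT = x.
r = 17/10y + 181/10, LT = y.

S(g_1,r): lcm = yz. S = 3/2y - 181/17z - 1/2.
  leading term y: subtract (15/17)·r from 3/2y - 181/17z - 1/2 → -181/17z - 280/17
  leading term z: no divisor's leading term divides it; move -181/17z to the remainder.
  leading term 1: no divisor's leading term divides it; move -280/17 to the remainder.
  remainder -181/17z - 280/17 ≠ 0; add m_4 = -181/17z - 280/17 to the basis.

The other S-polynomials (S(g_1,g_2), S(g_2,r), S(g_1,m_4), S(g_2,m_4), S(r,m_4)) all reduce to 0 modulo the current basis, so we have a Gröbner basis.
Inter-reduce: drop elements whose leading term is divisible by another's, tail-reduce, and make monic.
Reduced Gröbner basis: {x - 2, y + 181/17, z + 280/181}.
The reduced Gröbner basis of I + (p) is {x - 2, y + 181/17, z + 280/181} ≠ {1}, a proper ideal, so the enlarged system stays consistent: p is independent of I, with normal form 17/10y + 181/10.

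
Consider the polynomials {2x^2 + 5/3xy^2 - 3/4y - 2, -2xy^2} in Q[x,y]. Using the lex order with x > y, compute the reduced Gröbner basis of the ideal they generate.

f_1 = 2x^2 + 5/3xy^2 - 3/4y - 2, LT = x^2.
f_2 = -2xy^2, LT = xy^2.

S(f_1,f_2): lcm = x^2y^2. S = 5/6xy^4 - 3/8y^3 - y^2.
  leading term xy^4: subtract (-5/12y^2)·f_2 from 5/6xy^4 - 3/8y^3 - y^2 → -3/8y^3 - y^2
  leading term y^3: no divisor's leading term divides it; move -3/8y^3 to the remainder.
  leading term y^2: no divisor's leading term divides it; move -y^2 to the remainder.
  remainder -3/8y^3 - y^2 ≠ 0; add g_3 = -3/8y^3 - y^2 to the basis.

S(f_1,g_3): leading monomials are coprime, so the S-polynomial reduces to 0 (Buchberger's first criterion).
S(f_2,g_3): lcm = xy^3. S = -8/3xy^2.
  leading term xy^2: subtract (4/3)·f_2 from -8/3xy^2 → 0
  remainder 0.

Every S-polynomial of the final basis reduces to 0, so we have a Gröbner basis.

G = {x^2 - 3/8y - 1, xy^2, y^3 + 8/3y^2}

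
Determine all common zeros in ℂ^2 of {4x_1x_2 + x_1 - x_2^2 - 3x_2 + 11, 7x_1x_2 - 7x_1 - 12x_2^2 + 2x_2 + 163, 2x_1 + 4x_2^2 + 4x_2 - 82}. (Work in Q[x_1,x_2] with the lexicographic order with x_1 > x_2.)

{(1, 4)}

Compute a lex Gröbner basis by Buchberger's algorithm.
f_1 = 4x_1x_2 + x_1 - x_2^2 - 3x_2 + 11, LT = x_1x_2.
f_2 = 7x_1x_2 - 7x_1 - 12x_2^2 + 2x_2 + 163, LT = x_1x_2.
f_3 = 2x_1 + 4x_2^2 + 4x_2 - 82, LT = x_1.

S(f_1,f_2): lcm = x_1x_2. S = 5/4x_1 + 41/28x_2^2 - 29/28x_2 - 575/28.
  reduce S modulo (f_1, f_2, f_3):
  remainder -29/28x_2^2 - 99/28x_2 + 215/7 ≠ 0; add h_4 = -29/28x_2^2 - 99/28x_2 + 215/7 to the basis.

S(f_1,f_3): lcm = x_1x_2. S = 1/4x_1 - 2x_2^3 - 9/4x_2^2 + 161/4x_2 + 11/4.
  reduce S modulo (f_1, f_2, f_3, h_4):
  remainder -28157/841x_2 + 112628/841 ≠ 0; add h_5 = -28157/841x_2 + 112628/841 to the basis.

The other S-polynomials (S(f_2,f_3), S(f_1,h_4), S(f_2,h_4), S(f_3,h_4), S(f_1,h_5), S(f_2,h_5), S(f_3,h_5), S(h_4,h_5)) all reduce to 0 modulo the current basis, so we have a Gröbner basis.
Inter-reduce: drop elements whose leading term is divisible by another's, tail-reduce, and make monic.
Reduced Gröbner basis: {x_1 - 1, x_2 - 4}.

Since the basis is lex-ordered, x_2 - 4 is univariate in x_2. Its roots are {4}. Back-substituting each root into the other basis elements fixes the other coordinates.
  x_2 = 4: the earlier basis element becomes x_1 - 1 = 0, giving x_1 = 1 — point (1, 4).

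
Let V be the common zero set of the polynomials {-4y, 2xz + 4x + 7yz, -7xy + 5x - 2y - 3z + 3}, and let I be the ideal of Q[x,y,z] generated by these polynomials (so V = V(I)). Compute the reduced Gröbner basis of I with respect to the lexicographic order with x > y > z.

The reduced Gröbner basis is the canonical form of the ideal for this ordering.

f_1 = -4y, LT = y.
f_2 = 2xz + 4x + 7yz, LT = xz.
f_3 = -7xy + 5x - 2y - 3z + 3, LT = xy.

S(f_1,f_3): lcm = xy. S = 5/7x - 2/7y - 3/7z + 3/7.
  leading term x: no divisor's leading term divides it; move 5/7x to the remainder.
  leading term y: subtract (1/14)·f_1 from -2/7y - 3/7z + 3/7 → -3/7z + 3/7
  leading term z: no divisor's leading term divides it; move -3/7z to the remainder.
  leading term 1: no divisor's leading term divides it; move 3/7 to the remainder.
  remainder 5/7x - 3/7z + 3/7 ≠ 0; add g_4 = 5/7x - 3/7z + 3/7 to the basis.

S(f_2,f_3): lcm = xyz. S = 2xy + 5/7xz + 7/2y^2z - 2/7yz - 3/7z^2 + 3/7z.
  leading term xy: subtract (-1/2x)·f_1 from 2xy + 5/7xz + 7/2y^2z - 2/7yz - 3/7z^2 + 3/7z → 5/7xz + 7/2y^2z - 2/7yz - 3/7z^2 + 3/7z
  leading term xz: subtract (5/14)·f_2 from 5/7xz + 7/2y^2z - 2/7yz - 3/7z^2 + 3/7z → -10/7x + 7/2y^2z - 39/14yz - 3/7z^2 + 3/7z
  leading term x: subtract (-2)·g_4 from -10/7x + 7/2y^2z - 39/14yz - 3/7z^2 + 3/7z → 7/2y^2z - 39/14yz - 3/7z^2 - 3/7z + 6/7
  leading term y^2z: subtract (-7/8yz)·f_1 from 7/2y^2z - 39/14yz - 3/7z^2 - 3/7z + 6/7 → -39/14yz - 3/7z^2 - 3/7z + 6/7
  leading term yz: subtract (39/56z)·f_1 from -39/14yz - 3/7z^2 - 3/7z + 6/7 → -3/7z^2 - 3/7z + 6/7
  leading term z^2: no divisor's leading term divides it; move -3/7z^2 to the remainder.
  leading term z: no divisor's leading term divides it; move -3/7z to the remainder.
  leading term 1: no divisor's leading term divides it; move 6/7 to the remainder.
  remainder -3/7z^2 - 3/7z + 6/7 ≠ 0; add g_5 = -3/7z^2 - 3/7z + 6/7 to the basis.

The other S-polynomials (S(f_1,f_2), S(f_1,g_4), S(f_2,g_4), S(f_3,g_4), S(f_1,g_5), S(f_2,g_5), S(f_3,g_5), S(g_4,g_5)) all reduce to 0 modulo the current basis, so we have a Gröbner basis.
Inter-reduce: drop elements whose leading term is divisible by another's, tail-reduce, and make monic.

G = {x - 3/5z + 3/5, y, z^2 + z - 2}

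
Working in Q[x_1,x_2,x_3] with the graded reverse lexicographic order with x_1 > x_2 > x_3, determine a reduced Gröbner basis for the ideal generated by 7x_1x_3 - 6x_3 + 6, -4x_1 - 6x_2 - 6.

G = {x_2x_3 + \tfrac{11}{7}x_3 - \tfrac{4}{7}, x_1 + \tfrac{3}{2}x_2 + \tfrac{3}{2}}

f_1 = 7x_1x_3 - 6x_3 + 6, LT = x_1x_3.
f_2 = -4x_1 - 6x_2 - 6, LT = x_1.

S(f_1,f_2): lcm = x_1x_3. S = -\tfrac{3}{2}x_2x_3 - \tfrac{33}{14}x_3 + \tfrac{6}{7}.
  leading term x_2x_3: no divisor's leading term divides it; move -\tfrac{3}{2}x_2x_3 to the remainder.
  leading term x_3: no divisor's leading term divides it; move -\tfrac{33}{14}x_3 to the remainder.
  leading term 1: no divisor's leading term divides it; move \tfrac{6}{7} to the remainder.
  remainder -\tfrac{3}{2}x_2x_3 - \tfrac{33}{14}x_3 + \tfrac{6}{7} ≠ 0; add g_3 = -\tfrac{3}{2}x_2x_3 - \tfrac{33}{14}x_3 + \tfrac{6}{7} to the basis.

The other S-polynomials (S(f_1,g_3), S(f_2,g_3)) all reduce to 0 modulo the current basis, so we have a Gröbner basis.
Inter-reduce: drop elements whose leading term is divisible by another's, tail-reduce, and make monic.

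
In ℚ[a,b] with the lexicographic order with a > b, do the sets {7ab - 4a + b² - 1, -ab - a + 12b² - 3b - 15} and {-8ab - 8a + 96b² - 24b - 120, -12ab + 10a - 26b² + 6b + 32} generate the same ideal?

For a fixed monomial order, each ideal has a unique reduced Gröbner basis; comparing bases decides equality.
Buchberger on the first generating set:
f_1 = 7ab - 4a + b² - 1, LT = ab.
f_2 = -ab - a + 12b² - 3b - 15, LT = ab.

S(f_1,f_2): lcm = ab. S = -11/7a + 85/7b² - 3b - 106/7.
  leading term a: no divisor's leading term divides it; move -11/7a to the remainder.
  leading term b²: no divisor's leading term divides it; move 85/7b² to the remainder.
  leading term b: no divisor's leading term divides it; move -3b to the remainder.
  leading term 1: no divisor's leading term divides it; move -106/7 to the remainder.
  remainder -11/7a + 85/7b² - 3b - 106/7 ≠ 0; add g_3 = -11/7a + 85/7b² - 3b - 106/7 to the basis.

S(f_1,g_3): lcm = ab. S = -4/7a + 85/11b³ - 136/77b² - 106/11b - 1/7.
  leading term a: subtract (4/11)·g_3 from -4/7a + 85/11b³ - 136/77b² - 106/11b - 1/7 → 85/11b³ - 68/11b² - 94/11b + 59/11
  leading term b³: no divisor's leading term divides it; move 85/11b³ to the remainder.
  leading term b²: no divisor's leading term divides it; move -68/11b² to the remainder.
  leading term b: no divisor's leading term divides it; move -94/11b to the remainder.
  leading term 1: no divisor's leading term divides it; move 59/11 to the remainder.
  remainder 85/11b³ - 68/11b² - 94/11b + 59/11 ≠ 0; add g_4 = 85/11b³ - 68/11b² - 94/11b + 59/11 to the basis.

S(f_2,g_3): lcm = ab. S = a + 85/11b³ - 153/11b² - 73/11b + 15.
  leading term a: subtract (-7/11)·g_3 from a + 85/11b³ - 153/11b² - 73/11b + 15 → 85/11b³ - 68/11b² - 94/11b + 59/11
  leading term b³: subtract (1)·g_4 from 85/11b³ - 68/11b² - 94/11b + 59/11 → 0
  remainder 0.

S(f_1,g_4): lcm = ab³. S = 8/35ab² + 94/85ab - 59/85a + 1/7b⁴ - 1/7b².
  leading term ab²: subtract (8/245b)·f_1 from 8/35ab² + 94/85ab - 59/85a + 1/7b⁴ - 1/7b² → 1030/833ab - 59/85a + 1/7b⁴ - 8/245b³ - 1/7b² + 8/245b
  leading term ab: subtract (1030/5831)·f_1 from 1030/833ab - 59/85a + 1/7b⁴ - 8/245b³ - 1/7b² + 8/245b → 363/29155a + 1/7b⁴ - 8/245b³ - 1863/5831b² + 8/245b + 1030/5831
  leading term a: subtract (-33/4165)·g_3 from 363/29155a + 1/7b⁴ - 8/245b³ - 1863/5831b² + 8/245b + 1030/5831 → 1/7b⁴ - 8/245b³ - 186/833b² + 37/4165b + 236/4165
  leading term b⁴: subtract (11/595b)·g_4 from 1/7b⁴ - 8/245b³ - 186/833b² + 37/4165b + 236/4165 → 4/49b³ - 16/245b² - 376/4165b + 236/4165
  leading term b³: subtract (44/4165)·g_4 from 4/49b³ - 16/245b² - 376/4165b + 236/4165 → 0
  remainder 0.

S(f_2,g_4): lcm = ab³. S = 9/5ab² + 94/85ab - 59/85a - 12b⁴ + 3b³ + 15b².
  leading term ab²: subtract (9/35b)·f_1 from 9/5ab² + 94/85ab - 59/85a - 12b⁴ + 3b³ + 15b² → 254/119ab - 59/85a - 12b⁴ + 96/35b³ + 15b² + 9/35b
  leading term ab: subtract (254/833)·f_1 from 254/119ab - 59/85a - 12b⁴ + 96/35b³ + 15b² + 9/35b → 2189/4165a - 12b⁴ + 96/35b³ + 12241/833b² + 9/35b + 254/833
  leading term a: subtract (-199/595)·g_3 from 2189/4165a - 12b⁴ + 96/35b³ + 12241/833b² + 9/35b + 254/833 → -12b⁴ + 96/35b³ + 2232/119b² - 444/595b - 2832/595
  leading term b⁴: subtract (-132/85b)·g_4 from -12b⁴ + 96/35b³ + 2232/119b² - 444/595b - 2832/595 → -48/7b³ + 192/35b² + 4512/595b - 2832/595
  leading term b³: subtract (-528/595)·g_4 from -48/7b³ + 192/35b² + 4512/595b - 2832/595 → 0
  remainder 0.

S(g_3,g_4): leading monomials are coprime, so the S-polynomial reduces to 0 (Buchberger's first criterion).
Every S-polynomial of the final basis reduces to 0, so we have a Gröbner basis.
Inter-reduce: drop elements whose leading term is divisible by another's, tail-reduce, and make monic.
Reduced Gröbner basis: {a - 85/11b² + 21/11b + 106/11, b³ - ⅘b² - 94/85b + 59/85}.

Buchberger on the second generating set:
h_1 = -8ab - 8a + 96b² - 24b - 120, LT = ab.
h_2 = -12ab + 10a - 26b² + 6b + 32, LT = ab.

S(h_1,h_2): lcm = ab. S = 11/6a - 85/6b² + 7/2b + 53/3.
  leading term a: no divisor's leading term divides it; move 11/6a to the remainder.
  leading term b²: no divisor's leading term divides it; move -85/6b² to the remainder.
  leading term b: no divisor's leading term divides it; move 7/2b to the remainder.
  leading term 1: no divisor's leading term divides it; move 53/3 to the remainder.
  remainder 11/6a - 85/6b² + 7/2b + 53/3 ≠ 0; add k_3 = 11/6a - 85/6b² + 7/2b + 53/3 to the basis.

S(h_1,k_3): lcm = ab. S = a + 85/11b³ - 153/11b² - 73/11b + 15.
  leading term a: subtract (6/11)·k_3 from a + 85/11b³ - 153/11b² - 73/11b + 15 → 85/11b³ - 68/11b² - 94/11b + 59/11
  leading term b³: no divisor's leading term divides it; move 85/11b³ to the remainder.
  leading term b²: no divisor's leading term divides it; move -68/11b² to the remainder.
  leading term b: no divisor's leading term divides it; move -94/11b to the remainder.
  leading term 1: no divisor's leading term divides it; move 59/11 to the remainder.
  remainder 85/11b³ - 68/11b² - 94/11b + 59/11 ≠ 0; add k_4 = 85/11b³ - 68/11b² - 94/11b + 59/11 to the basis.

S(h_2,k_3): lcm = ab. S = -⅚a + 85/11b³ + 17/66b² - 223/22b - 8/3.
  leading term a: subtract (-5/11)·k_3 from -⅚a + 85/11b³ + 17/66b² - 223/22b - 8/3 → 85/11b³ - 68/11b² - 94/11b + 59/11
  leading term b³: subtract (1)·k_4 from 85/11b³ - 68/11b² - 94/11b + 59/11 → 0
  remainder 0.

S(h_1,k_4): lcm = ab³. S = 9/5ab² + 94/85ab - 59/85a - 12b⁴ + 3b³ + 15b².
  leading term ab²: subtract (-9/40b)·h_1 from 9/5ab² + 94/85ab - 59/85a - 12b⁴ + 3b³ + 15b² → -59/85ab - 59/85a - 12b⁴ + 123/5b³ + 48/5b² - 27b
  leading term ab: subtract (59/680)·h_1 from -59/85ab - 59/85a - 12b⁴ + 123/5b³ + 48/5b² - 27b → -12b⁴ + 123/5b³ + 108/85b² - 2118/85b + 177/17
  leading term b⁴: subtract (-132/85b)·k_4 from -12b⁴ + 123/5b³ + 108/85b² - 2118/85b + 177/17 → 15b³ - 12b² - 282/17b + 177/17
  leading term b³: subtract (33/17)·k_4 from 15b³ - 12b² - 282/17b + 177/17 → 0
  remainder 0.

S(h_2,k_4): lcm = ab³. S = -1/30ab² + 94/85ab - 59/85a + 13/6b⁴ - ½b³ - 8/3b².
  leading term ab²: subtract (1/240b)·h_1 from -1/30ab² + 94/85ab - 59/85a + 13/6b⁴ - ½b³ - 8/3b² → 581/510ab - 59/85a + 13/6b⁴ - 9/10b³ - 77/30b² + ½b
  leading term ab: subtract (-581/4080)·h_1 from 581/510ab - 59/85a + 13/6b⁴ - 9/10b³ - 77/30b² + ½b → -11/6a + 13/6b⁴ - 9/10b³ + 5663/510b² - 248/85b - 581/34
  leading term a: subtract (-1)·k_3 from -11/6a + 13/6b⁴ - 9/10b³ + 5663/510b² - 248/85b - 581/34 → 13/6b⁴ - 9/10b³ - 781/255b² + 99/170b + 59/102
  leading term b⁴: subtract (143/510b)·k_4 from 13/6b⁴ - 9/10b³ - 781/255b² + 99/170b + 59/102 → ⅚b³ - ⅔b² - 47/51b + 59/102
  leading term b³: subtract (11/102)·k_4 from ⅚b³ - ⅔b² - 47/51b + 59/102 → 0
  remainder 0.

S(k_3,k_4): leading monomials are coprime, so the S-polynomial reduces to 0 (Buchberger's first criterion).
Every S-polynomial of the final basis reduces to 0, so we have a Gröbner basis.
Inter-reduce: drop elements whose leading term is divisible by another's, tail-reduce, and make monic.
Reduced Gröbner basis: {a - 85/11b² + 21/11b + 106/11, b³ - ⅘b² - 94/85b + 59/85}.

These coincide, so the ideals are equal.

Yes, the ideals are equal.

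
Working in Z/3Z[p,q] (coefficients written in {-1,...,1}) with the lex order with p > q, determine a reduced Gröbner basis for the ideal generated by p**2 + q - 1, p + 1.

G = {p + 1, q}

This is the nonlinear analogue of row-reducing a linear system.

f_1 = p**2 + q - 1, LT = p**2.
f_2 = p + 1, LT = p.

S(f_1,f_2): lcm = p**2. S = -p + q - 1.
  leading term p: subtract (-1)·f_2 from -p + q - 1 → q
  leading term q: no divisor's leading term divides it; move q to the remainder.
  remainder q ≠ 0; add g_3 = q to the basis.

The other S-polynomials (S(f_1,g_3), S(f_2,g_3)) all reduce to 0 modulo the current basis, so we have a Gröbner basis.
Inter-reduce: drop elements whose leading term is divisible by another's, tail-reduce, and make monic.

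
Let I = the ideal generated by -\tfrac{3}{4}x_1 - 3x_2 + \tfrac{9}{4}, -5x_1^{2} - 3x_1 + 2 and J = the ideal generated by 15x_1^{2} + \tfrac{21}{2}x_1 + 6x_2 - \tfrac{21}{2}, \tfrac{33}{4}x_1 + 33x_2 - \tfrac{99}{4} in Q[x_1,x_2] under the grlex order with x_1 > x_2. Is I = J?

Equality of ideals is decidable: compute both reduced Gröbner bases (unique for the ordering) and check whether they agree.
Buchberger on the first generating set:
f_1 = -\tfrac{3}{4}x_1 - 3x_2 + \tfrac{9}{4}, LT = x_1.
f_2 = -5x_1^{2} - 3x_1 + 2, LT = x_1^{2}.

S(f_1,f_2): lcm = x_1^{2}. S = 4x_1x_2 - \tfrac{18}{5}x_1 + \tfrac{2}{5}.
  leading term x_1x_2: subtract (-\tfrac{16}{3}x_2)·f_1 from 4x_1x_2 - \tfrac{18}{5}x_1 + \tfrac{2}{5} → -16x_2^{2} - \tfrac{18}{5}x_1 + 12x_2 + \tfrac{2}{5}
  leading term x_2^{2}: no divisor's leading term divides it; move -16x_2^{2} to the remainder.
  leading term x_1: subtract (\tfrac{24}{5})·f_1 from -\tfrac{18}{5}x_1 + 12x_2 + \tfrac{2}{5} → \tfrac{132}{5}x_2 - \tfrac{52}{5}
  leading term x_2: no divisor's leading term divides it; move \tfrac{132}{5}x_2 to the remainder.
  leading term 1: no divisor's leading term divides it; move -\tfrac{52}{5} to the remainder.
  remainder -16x_2^{2} + \tfrac{132}{5}x_2 - \tfrac{52}{5} ≠ 0; add g_3 = -16x_2^{2} + \tfrac{132}{5}x_2 - \tfrac{52}{5} to the basis.

The other S-polynomials (S(f_1,g_3), S(f_2,g_3)) all reduce to 0 modulo the current basis, so we have a Gröbner basis.
Inter-reduce: drop elements whose leading term is divisible by another's, tail-reduce, and make monic.
Reduced Gröbner basis: {x_2^{2} - \tfrac{33}{20}x_2 + \tfrac{13}{20}, x_1 + 4x_2 - 3}.

Buchberger on the second generating set:
h_1 = 15x_1^{2} + \tfrac{21}{2}x_1 + 6x_2 - \tfrac{21}{2}, LT = x_1^{2}.
h_2 = \tfrac{33}{4}x_1 + 33x_2 - \tfrac{99}{4}, LT = x_1.

S(h_1,h_2): lcm = x_1^{2}. S = -4x_1x_2 + \tfrac{37}{10}x_1 + \tfrac{2}{5}x_2 - \tfrac{7}{10}.
  leading term x_1x_2: subtract (-\tfrac{16}{33}x_2)·h_2 from -4x_1x_2 + \tfrac{37}{10}x_1 + \tfrac{2}{5}x_2 - \tfrac{7}{10} → 16x_2^{2} + \tfrac{37}{10}x_1 - \tfrac{58}{5}x_2 - \tfrac{7}{10}
  leading term x_2^{2}: no divisor's leading term divides it; move 16x_2^{2} to the remainder.
  leading term x_1: subtract (\tfrac{74}{165})·h_2 from \tfrac{37}{10}x_1 - \tfrac{58}{5}x_2 - \tfrac{7}{10} → -\tfrac{132}{5}x_2 + \tfrac{52}{5}
  leading term x_2: no divisor's leading term divides it; move -\tfrac{132}{5}x_2 to the remainder.
  leading term 1: no divisor's leading term divides it; move \tfrac{52}{5} to the remainder.
  remainder 16x_2^{2} - \tfrac{132}{5}x_2 + \tfrac{52}{5} ≠ 0; add k_3 = 16x_2^{2} - \tfrac{132}{5}x_2 + \tfrac{52}{5} to the basis.

The other S-polynomials (S(h_1,k_3), S(h_2,k_3)) all reduce to 0 modulo the current basis, so we have a Gröbner basis.
Inter-reduce: drop elements whose leading term is divisible by another's, tail-reduce, and make monic.
Reduced Gröbner basis: {x_2^{2} - \tfrac{33}{20}x_2 + \tfrac{13}{20}, x_1 + 4x_2 - 3}.

The two bases agree; hence the ideals are identical.

Yes, the ideals are equal.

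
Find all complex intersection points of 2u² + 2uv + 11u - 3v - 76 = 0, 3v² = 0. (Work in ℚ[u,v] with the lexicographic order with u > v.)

Compute a lex Gröbner basis by Buchberger's algorithm.
f_1 = 2u² + 2uv + 11u - 3v - 76, LT = u².
f_2 = 3v², LT = v².

The S-polynomials (S(f_1,f_2)) all reduce to 0 modulo the current basis, so we have a Gröbner basis.
Inter-reduce: drop elements whose leading term is divisible by another's, tail-reduce, and make monic.
Reduced Gröbner basis: {u² + uv + 11/2u - 3/2v - 38, v²}.

From the last basis element, v² = 0, so v takes values in {0}. Each choice, substituted upward through the basis, yields the corresponding point(s) of the solution set.
  v = 0: the earlier basis element becomes u² + 11/2u - 38 = 0, giving u = -19/2, 4 — points (-19/2, 0), (4, 0).

{(-19/2, 0), (4, 0)}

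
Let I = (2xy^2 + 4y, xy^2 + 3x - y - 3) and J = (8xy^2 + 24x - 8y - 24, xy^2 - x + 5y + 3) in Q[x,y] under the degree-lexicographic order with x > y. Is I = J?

No, the ideals differ.

Since reduced Gröbner bases are canonical representatives of ideals under a given ordering, it suffices to compute and compare them.
Buchberger on the first generating set:
f_1 = 2xy^2 + 4y, LT = xy^2.
f_2 = xy^2 + 3x - y - 3, LT = xy^2.

S(f_1,f_2): lcm = xy^2. S = -3x + 3y + 3.
  leading term x: no divisor's leading term divides it; move -3x to the remainder.
  leading term y: no divisor's leading term divides it; move 3y to the remainder.
  leading term 1: no divisor's leading term divides it; move 3 to the remainder.
  remainder -3x + 3y + 3 ≠ 0; add g_3 = -3x + 3y + 3 to the basis.

S(f_1,g_3): lcm = xy^2. S = y^3 + y^2 + 2y.
  leading term y^3: no divisor's leading term divides it; move y^3 to the remainder.
  leading term y^2: no divisor's leading term divides it; move y^2 to the remainder.
  leading term y: no divisor's leading term divides it; move 2y to the remainder.
  remainder y^3 + y^2 + 2y ≠ 0; add g_4 = y^3 + y^2 + 2y to the basis.

The other S-polynomials (S(f_2,g_3), S(f_1,g_4), S(f_2,g_4), S(g_3,g_4)) all reduce to 0 modulo the current basis, so we have a Gröbner basis.
Inter-reduce: drop elements whose leading term is divisible by another's, tail-reduce, and make monic.
Reduced Gröbner basis: {y^3 + y^2 + 2y, x - y - 1}.

Buchberger on the second generating set:
h_1 = 8xy^2 + 24x - 8y - 24, LT = xy^2.
h_2 = xy^2 - x + 5y + 3, LT = xy^2.

S(h_1,h_2): lcm = xy^2. S = 4x - 6y - 6.
  leading term x: no divisor's leading term divides it; move 4x to the remainder.
  leading term y: no divisor's leading term divides it; move -6y to the remainder.
  leading term 1: no divisor's leading term divides it; move -6 to the remainder.
  remainder 4x - 6y - 6 ≠ 0; add k_3 = 4x - 6y - 6 to the basis.

S(h_1,k_3): lcm = xy^2. S = 3/2y^3 + 3/2y^2 + 3x - y - 3.
  leading term y^3: no divisor's leading term divides it; move 3/2y^3 to the remainder.
  leading term y^2: no divisor's leading term divides it; move 3/2y^2 to the remainder.
  leading term x: subtract (3/4)·k_3 from 3x - y - 3 → 7/2y + 3/2
  leading term y: no divisor's leading term divides it; move 7/2y to the remainder.
  leading term 1: no divisor's leading term divides it; move 3/2 to the remainder.
  remainder 3/2y^3 + 3/2y^2 + 7/2y + 3/2 ≠ 0; add k_4 = 3/2y^3 + 3/2y^2 + 7/2y + 3/2 to the basis.

The other S-polynomials (S(h_2,k_3), S(h_1,k_4), S(h_2,k_4), S(k_3,k_4)) all reduce to 0 modulo the current basis, so we have a Gröbner basis.
Inter-reduce: drop elements whose leading term is divisible by another's, tail-reduce, and make monic.
Reduced Gröbner basis: {y^3 + y^2 + 7/3y + 1, x - 3/2y - 3/2}.

The bases are distinct; the ideals are different.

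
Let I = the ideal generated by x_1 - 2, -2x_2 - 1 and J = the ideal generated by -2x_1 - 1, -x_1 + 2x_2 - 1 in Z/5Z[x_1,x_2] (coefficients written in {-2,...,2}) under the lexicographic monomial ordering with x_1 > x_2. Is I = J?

For a fixed monomial order, each ideal has a unique reduced Gröbner basis; comparing bases decides equality.
Buchberger on the first generating set:
f_1 = x_1 - 2, LT = x_1.
f_2 = -2x_2 - 1, LT = x_2.

The S-polynomials (S(f_1,f_2)) all reduce to 0 modulo the current basis, so we have a Gröbner basis.
Inter-reduce: drop elements whose leading term is divisible by another's, tail-reduce, and make monic.
Reduced Gröbner basis: {x_1 - 2, x_2 - 2}.

Buchberger on the second generating set:
h_1 = -2x_1 - 1, LT = x_1.
h_2 = -x_1 + 2x_2 - 1, LT = x_1.

S(h_1,h_2): lcm = x_1. S = 2x_2 + 2.
  leading term x_2: no divisor's leading term divides it; move 2x_2 to the remainder.
  leading term 1: no divisor's leading term divides it; move 2 to the remainder.
  remainder 2x_2 + 2 ≠ 0; add k_3 = 2x_2 + 2 to the basis.

The other S-polynomials (S(h_1,k_3), S(h_2,k_3)) all reduce to 0 modulo the current basis, so we have a Gröbner basis.
Inter-reduce: drop elements whose leading term is divisible by another's, tail-reduce, and make monic.
Reduced Gröbner basis: {x_1 - 2, x_2 + 1}.

These differ, so the ideals are not equal.

No, the ideals differ.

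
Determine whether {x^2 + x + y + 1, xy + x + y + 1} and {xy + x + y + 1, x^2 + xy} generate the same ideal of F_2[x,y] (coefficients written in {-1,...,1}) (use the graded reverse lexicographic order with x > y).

Yes, the ideals are equal.

For a fixed monomial order, each ideal has a unique reduced Gröbner basis; comparing bases decides equality.
Buchberger on the first generating set:
f_1 = x^2 + x + y + 1, LT = x^2.
f_2 = xy + x + y + 1, LT = xy.

S(f_1,f_2): lcm = x^2y. S = x^2 + y^2 + x + y.
  leading term x^2: subtract (1)·f_1 from x^2 + y^2 + x + y → y^2 + 1
  leading term y^2: no divisor's leading term divides it; move y^2 to the remainder.
  leading term 1: no divisor's leading term divides it; move 1 to the remainder.
  remainder y^2 + 1 ≠ 0; add g_3 = y^2 + 1 to the basis.

The other S-polynomials (S(f_1,g_3), S(f_2,g_3)) all reduce to 0 modulo the current basis, so we have a Gröbner basis.
Inter-reduce: drop elements whose leading term is divisible by another's, tail-reduce, and make monic.
Reduced Gröbner basis: {x^2 + x + y + 1, xy + x + y + 1, y^2 + 1}.

Buchberger on the second generating set:
h_1 = xy + x + y + 1, LT = xy.
h_2 = x^2 + xy, LT = x^2.

S(h_1,h_2): lcm = x^2y. S = xy^2 + x^2 + xy + x.
  leading term xy^2: subtract (y)·h_1 from xy^2 + x^2 + xy + x → x^2 + y^2 + x + y
  leading term x^2: subtract (1)·h_2 from x^2 + y^2 + x + y → xy + y^2 + x + y
  leading term xy: subtract (1)·h_1 from xy + y^2 + x + y → y^2 + 1
  leading term y^2: no divisor's leading term divides it; move y^2 to the remainder.
  leading term 1: no divisor's leading term divides it; move 1 to the remainder.
  remainder y^2 + 1 ≠ 0; add k_3 = y^2 + 1 to the basis.

The other S-polynomials (S(h_1,k_3), S(h_2,k_3)) all reduce to 0 modulo the current basis, so we have a Gröbner basis.
Inter-reduce: drop elements whose leading term is divisible by another's, tail-reduce, and make monic.
Reduced Gröbner basis: {x^2 + x + y + 1, xy + x + y + 1, y^2 + 1}.

The two bases agree; hence the ideals are identical.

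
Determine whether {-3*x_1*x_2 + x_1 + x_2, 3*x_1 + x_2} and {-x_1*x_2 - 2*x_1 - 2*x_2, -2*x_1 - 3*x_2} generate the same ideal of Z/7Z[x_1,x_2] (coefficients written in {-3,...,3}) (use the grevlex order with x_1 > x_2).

Yes, the ideals are equal.

Two ideals are equal iff their reduced Gröbner bases coincide (the reduced basis is unique for a fixed ordering).
Buchberger on the first generating set:
f_1 = -3*x_1*x_2 + x_1 + x_2, LT = x_1*x_2.
f_2 = 3*x_1 + x_2, LT = x_1.

S(f_1,f_2): lcm = x_1*x_2. S = 2*x_2**2 + 2*x_1 + 2*x_2.
  leading term x_2**2: no divisor's leading term divides it; move 2*x_2**2 to the remainder.
  leading term x_1: subtract (3)·f_2 from 2*x_1 + 2*x_2 → -x_2
  leading term x_2: no divisor's leading term divides it; move -x_2 to the remainder.
  remainder 2*x_2**2 - x_2 ≠ 0; add g_3 = 2*x_2**2 - x_2 to the basis.

The other S-polynomials (S(f_1,g_3), S(f_2,g_3)) all reduce to 0 modulo the current basis, so we have a Gröbner basis.
Inter-reduce: drop elements whose leading term is divisible by another's, tail-reduce, and make monic.
Reduced Gröbner basis: {x_2**2 + 3*x_2, x_1 - 2*x_2}.

Buchberger on the second generating set:
h_1 = -x_1*x_2 - 2*x_1 - 2*x_2, LT = x_1*x_2.
h_2 = -2*x_1 - 3*x_2, LT = x_1.

S(h_1,h_2): lcm = x_1*x_2. S = 2*x_2**2 + 2*x_1 + 2*x_2.
  leading term x_2**2: no divisor's leading term divides it; move 2*x_2**2 to the remainder.
  leading term x_1: subtract (-1)·h_2 from 2*x_1 + 2*x_2 → -x_2
  leading term x_2: no divisor's leading term divides it; move -x_2 to the remainder.
  remainder 2*x_2**2 - x_2 ≠ 0; add k_3 = 2*x_2**2 - x_2 to the basis.

The other S-polynomials (S(h_1,k_3), S(h_2,k_3)) all reduce to 0 modulo the current basis, so we have a Gröbner basis.
Inter-reduce: drop elements whose leading term is divisible by another's, tail-reduce, and make monic.
Reduced Gröbner basis: {x_2**2 + 3*x_2, x_1 - 2*x_2}.

These coincide, so the ideals are equal.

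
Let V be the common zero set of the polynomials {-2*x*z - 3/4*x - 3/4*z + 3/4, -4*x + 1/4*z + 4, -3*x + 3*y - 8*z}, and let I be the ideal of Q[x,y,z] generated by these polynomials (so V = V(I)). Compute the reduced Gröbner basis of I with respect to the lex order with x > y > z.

G = {x - 1/16*z - 1, y - 131/48*z - 1, z**2 + 179/8*z}

f_1 = -2*x*z - 3/4*x - 3/4*z + 3/4, LT = x*z.
f_2 = -4*x + 1/4*z + 4, LT = x.
f_3 = -3*x + 3*y - 8*z, LT = x.

S(f_1,f_2): lcm = x*z. S = 3/8*x + 1/16*z**2 + 11/8*z - 3/8.
  leading term x: subtract (-3/32)·f_2 from 3/8*x + 1/16*z**2 + 11/8*z - 3/8 → 1/16*z**2 + 179/128*z
  leading term z**2: no divisor's leading term divides it; move 1/16*z**2 to the remainder.
  leading term z: no divisor's leading term divides it; move 179/128*z to the remainder.
  remainder 1/16*z**2 + 179/128*z ≠ 0; add g_4 = 1/16*z**2 + 179/128*z to the basis.

S(f_1,f_3): lcm = x*z. S = 3/8*x + y*z - 8/3*z**2 + 3/8*z - 3/8.
  leading term x: subtract (-3/32)·f_2 from 3/8*x + y*z - 8/3*z**2 + 3/8*z - 3/8 → y*z - 8/3*z**2 + 51/128*z
  leading term y*z: no divisor's leading term divides it; move y*z to the remainder.
  leading term z**2: subtract (-128/3)·g_4 from -8/3*z**2 + 51/128*z → 23065/384*z
  leading term z: no divisor's leading term divides it; move 23065/384*z to the remainder.
  remainder y*z + 23065/384*z ≠ 0; add g_5 = y*z + 23065/384*z to the basis.

S(f_2,f_3): lcm = x. S = y - 131/48*z - 1.
  leading term y: no divisor's leading term divides it; move y to the remainder.
  leading term z: no divisor's leading term divides it; move -131/48*z to the remainder.
  leading term 1: no divisor's leading term divides it; move -1 to the remainder.
  remainder y - 131/48*z - 1 ≠ 0; add g_6 = y - 131/48*z - 1 to the basis.

The other S-polynomials (S(f_1,g_4), S(f_2,g_4), S(f_3,g_4), S(f_1,g_5), S(f_2,g_5), S(f_3,g_5), S(g_4,g_5), S(f_1,g_6), S(f_2,g_6), S(f_3,g_6), S(g_4,g_6), S(g_5,g_6)) all reduce to 0 modulo the current basis, so we have a Gröbner basis.
Inter-reduce: drop elements whose leading term is divisible by another's, tail-reduce, and make monic.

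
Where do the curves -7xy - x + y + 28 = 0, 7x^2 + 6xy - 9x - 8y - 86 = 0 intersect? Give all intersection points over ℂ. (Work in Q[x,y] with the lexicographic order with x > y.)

{(-2, -2), (87/49 + 5*sqrt(438)/49, -25/7 + 3*sqrt(438)/14), (87/49 - 5*sqrt(438)/49, -3*sqrt(438)/14 - 25/7)}

Compute a lex Gröbner basis by Buchberger's algorithm.
f_1 = -7xy - x + y + 28, LT = xy.
f_2 = 7x^2 + 6xy - 9x - 8y - 86, LT = x^2.

S(f_1,f_2): lcm = x^2y. S = 1/7x^2 - 6/7xy^2 + 8/7xy - 4x + 8/7y^2 + 86/7y.
  leading term x^2: subtract (1/49)·f_2 from 1/7x^2 - 6/7xy^2 + 8/7xy - 4x + 8/7y^2 + 86/7y → -6/7xy^2 + 50/49xy - 187/49x + 8/7y^2 + 610/49y + 86/49
  leading term xy^2: subtract (6/49y)·f_1 from -6/7xy^2 + 50/49xy - 187/49x + 8/7y^2 + 610/49y + 86/49 → 8/7xy - 187/49x + 50/49y^2 + 442/49y + 86/49
  leading term xy: subtract (-8/49)·f_1 from 8/7xy - 187/49x + 50/49y^2 + 442/49y + 86/49 → -195/49x + 50/49y^2 + 450/49y + 310/49
  leading term x: no divisor's leading term divides it; move -195/49x to the remainder.
  leading term y^2: no divisor's leading term divides it; move 50/49y^2 to the remainder.
  leading term y: no divisor's leading term divides it; move 450/49y to the remainder.
  leading term 1: no divisor's leading term divides it; move 310/49 to the remainder.
  remainder -195/49x + 50/49y^2 + 450/49y + 310/49 ≠ 0; add h_3 = -195/49x + 50/49y^2 + 450/49y + 310/49 to the basis.

S(f_1,h_3): lcm = xy. S = 1/7x + 10/39y^3 + 30/13y^2 + 395/273y - 4.
  leading term x: subtract (-7/195)·h_3 from 1/7x + 10/39y^3 + 30/13y^2 + 395/273y - 4 → 10/39y^3 + 640/273y^2 + 485/273y - 1030/273
  leading term y^3: no divisor's leading term divides it; move 10/39y^3 to the remainder.
  leading term y^2: no divisor's leading term divides it; move 640/273y^2 to the remainder.
  leading term y: no divisor's leading term divides it; move 485/273y to the remainder.
  leading term 1: no divisor's leading term divides it; move -1030/273 to the remainder.
  remainder 10/39y^3 + 640/273y^2 + 485/273y - 1030/273 ≠ 0; add h_4 = 10/39y^3 + 640/273y^2 + 485/273y - 1030/273 to the basis.

The other S-polynomials (S(f_2,h_3), S(f_1,h_4), S(f_2,h_4), S(h_3,h_4)) all reduce to 0 modulo the current basis, so we have a Gröbner basis.
Inter-reduce: drop elements whose leading term is divisible by another's, tail-reduce, and make monic.
Reduced Gröbner basis: {x - 10/39y^2 - 30/13y - 62/39, y^3 + 64/7y^2 + 97/14y - 103/7}.

Since the basis is lex-ordered, y^3 + 64/7y^2 + 97/14y - 103/7 is univariate in y. Its roots are {-2, -25/7 + 3*sqrt(438)/14, -3*sqrt(438)/14 - 25/7}. Back-substituting each root into the other basis elements fixes the other coordinates.
  y = -2: the earlier basis element becomes x + 2 = 0, giving x = -2 — point (-2, -2).
  y = -25/7 + 3*sqrt(438)/14: the earlier basis element becomes x - 5*sqrt(438)/49 - 87/49 = 0, giving x = 87/49 + 5*sqrt(438)/49 — point (87/49 + 5*sqrt(438)/49, -25/7 + 3*sqrt(438)/14).
  y = -3*sqrt(438)/14 - 25/7: the earlier basis element becomes x - 87/49 + 5*sqrt(438)/49 = 0, giving x = 87/49 - 5*sqrt(438)/49 — point (87/49 - 5*sqrt(438)/49, -3*sqrt(438)/14 - 25/7).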